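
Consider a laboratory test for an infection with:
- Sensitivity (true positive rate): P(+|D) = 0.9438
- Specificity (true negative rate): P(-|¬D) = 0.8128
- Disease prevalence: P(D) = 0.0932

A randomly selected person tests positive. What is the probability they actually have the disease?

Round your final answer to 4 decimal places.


Let D = has disease, + = positive test

Given:
- P(D) = 0.0932 (prevalence)
- P(+|D) = 0.9438 (sensitivity)
- P(-|¬D) = 0.8128 (specificity)
- P(+|¬D) = 0.1872 (false positive rate = 1 - specificity)

Step 1: Find P(+)
P(+) = P(+|D)P(D) + P(+|¬D)P(¬D)
     = 0.9438 × 0.0932 + 0.1872 × 0.9068
     = 0.08796216 + 0.16975296
     = 0.25771512

Step 2: Apply Bayes' theorem for P(D|+)
P(D|+) = P(+|D)P(D) / P(+)
       = 0.08796216 / 0.25771512
       = 0.3413


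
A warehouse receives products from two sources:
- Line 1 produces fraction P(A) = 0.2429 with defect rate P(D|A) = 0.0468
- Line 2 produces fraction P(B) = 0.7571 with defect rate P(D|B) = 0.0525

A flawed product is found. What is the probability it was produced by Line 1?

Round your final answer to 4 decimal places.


Let A = from Line 1, D = flawed

Given:
- P(A) = 0.2429, P(B) = 0.7571
- P(D|A) = 0.0468, P(D|B) = 0.0525

Step 1: Find P(D)
P(D) = P(D|A)P(A) + P(D|B)P(B)
     = 0.0468 × 0.2429 + 0.0525 × 0.7571
     = 0.01136772 + 0.03974775
     = 0.05111547

Step 2: Apply Bayes' theorem
P(A|D) = P(D|A)P(A) / P(D)
       = 0.01136772 / 0.05111547
       = 0.2224


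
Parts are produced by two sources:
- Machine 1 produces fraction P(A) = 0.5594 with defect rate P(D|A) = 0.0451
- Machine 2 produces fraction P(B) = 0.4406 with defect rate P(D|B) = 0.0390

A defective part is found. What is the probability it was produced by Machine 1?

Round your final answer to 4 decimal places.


Let A = from Machine 1, D = defective

Given:
- P(A) = 0.5594, P(B) = 0.4406
- P(D|A) = 0.0451, P(D|B) = 0.0390

Step 1: Find P(D)
P(D) = P(D|A)P(A) + P(D|B)P(B)
     = 0.0451 × 0.5594 + 0.0390 × 0.4406
     = 0.02522894 + 0.01718340
     = 0.04241234

Step 2: Apply Bayes' theorem
P(A|D) = P(D|A)P(A) / P(D)
       = 0.02522894 / 0.04241234
       = 0.5948


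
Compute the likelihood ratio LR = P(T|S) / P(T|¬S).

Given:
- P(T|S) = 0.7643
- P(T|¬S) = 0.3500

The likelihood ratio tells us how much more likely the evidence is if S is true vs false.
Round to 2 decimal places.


Likelihood Ratio (LR) = P(T|S) / P(T|¬S)

LR = 0.7643 / 0.3500
   = 2.18

The evidence is 2.18 times more likely if S is true than if S is false.
Because LR exceeds 1, T is evidence for S.


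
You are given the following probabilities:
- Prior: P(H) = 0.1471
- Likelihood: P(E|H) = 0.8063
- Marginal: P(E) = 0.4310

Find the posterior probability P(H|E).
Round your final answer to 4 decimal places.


Using Bayes' theorem:

P(H|E) = P(E|H) × P(H) / P(E)
       = 0.8063 × 0.1471 / 0.4310
       = 0.11860673 / 0.4310
       = 0.2752

The evidence strengthens our belief in H.
Prior: 0.1471 → Posterior: 0.2752


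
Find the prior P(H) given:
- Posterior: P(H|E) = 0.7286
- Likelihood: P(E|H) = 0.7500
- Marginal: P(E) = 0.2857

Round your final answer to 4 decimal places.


From Bayes' theorem: P(H|E) = P(E|H) × P(H) / P(E)

Rearranging for P(H):
P(H) = P(H|E) × P(E) / P(E|H)
     = 0.7286 × 0.2857 / 0.7500
     = 0.20816102 / 0.7500
     = 0.2775


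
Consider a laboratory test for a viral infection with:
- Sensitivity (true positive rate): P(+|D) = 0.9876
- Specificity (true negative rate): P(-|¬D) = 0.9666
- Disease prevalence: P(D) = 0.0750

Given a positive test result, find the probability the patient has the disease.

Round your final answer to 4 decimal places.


Let D = has disease, + = positive test

Given:
- P(D) = 0.0750 (prevalence)
- P(+|D) = 0.9876 (sensitivity)
- P(-|¬D) = 0.9666 (specificity)
- P(+|¬D) = 0.0334 (false positive rate = 1 - specificity)

Step 1: Find P(+)
P(+) = P(+|D)P(D) + P(+|¬D)P(¬D)
     = 0.9876 × 0.0750 + 0.0334 × 0.9250
     = 0.07407000 + 0.03089500
     = 0.10496500

Step 2: Apply Bayes' theorem for P(D|+)
P(D|+) = P(+|D)P(D) / P(+)
       = 0.07407000 / 0.10496500
       = 0.7057


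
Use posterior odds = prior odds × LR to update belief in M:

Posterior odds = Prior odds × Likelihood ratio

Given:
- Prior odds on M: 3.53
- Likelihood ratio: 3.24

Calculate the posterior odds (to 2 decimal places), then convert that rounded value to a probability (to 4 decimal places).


Step 1: Calculate posterior odds
Posterior odds = Prior odds × LR
               = 3.53 × 3.24
               = 11.44

Step 2: Convert to probability
P(M|E) = Posterior odds / (1 + Posterior odds)
       = 11.44 / (1 + 11.44)
       = 11.44 / 12.44
       = 0.9196

The evidence increased P(M) from 0.7792 to 0.9196.


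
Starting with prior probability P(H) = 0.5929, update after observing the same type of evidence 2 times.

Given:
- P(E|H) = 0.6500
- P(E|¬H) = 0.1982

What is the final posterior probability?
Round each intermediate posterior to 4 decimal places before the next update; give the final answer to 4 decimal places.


Sequential Bayesian updating:

Initial prior: P(H) = 0.5929

Update 1:
  P(E) = 0.6500 × 0.5929 + 0.1982 × 0.4071 = 0.38538500 + 0.08068722 = 0.46607222
  P(H|E) = 0.38538500 / 0.46607222 = 0.8269

Update 2:
  P(E) = 0.6500 × 0.8269 + 0.1982 × 0.1731 = 0.53748500 + 0.03430842 = 0.57179342
  P(H|E) = 0.53748500 / 0.57179342 = 0.9400

Final posterior: 0.9400


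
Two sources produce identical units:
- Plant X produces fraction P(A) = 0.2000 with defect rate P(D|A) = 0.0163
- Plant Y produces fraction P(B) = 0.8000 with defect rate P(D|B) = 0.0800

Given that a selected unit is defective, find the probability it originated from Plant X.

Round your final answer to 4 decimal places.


Let A = from Plant X, D = defective

Given:
- P(A) = 0.2000, P(B) = 0.8000
- P(D|A) = 0.0163, P(D|B) = 0.0800

Step 1: Find P(D)
P(D) = P(D|A)P(A) + P(D|B)P(B)
     = 0.0163 × 0.2000 + 0.0800 × 0.8000
     = 0.00326000 + 0.06400000
     = 0.06726000

Step 2: Apply Bayes' theorem
P(A|D) = P(D|A)P(A) / P(D)
       = 0.00326000 / 0.06726000
       = 0.0485


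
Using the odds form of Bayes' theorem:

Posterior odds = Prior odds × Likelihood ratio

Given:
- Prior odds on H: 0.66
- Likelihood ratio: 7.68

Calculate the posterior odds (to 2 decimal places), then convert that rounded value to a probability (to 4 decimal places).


Step 1: Calculate posterior odds
Posterior odds = Prior odds × LR
               = 0.66 × 7.68
               = 5.07

Step 2: Convert to probability
P(H|E) = Posterior odds / (1 + Posterior odds)
       = 5.07 / (1 + 5.07)
       = 5.07 / 6.07
       = 0.8353

The evidence increased P(H) from 0.3976 to 0.8353.


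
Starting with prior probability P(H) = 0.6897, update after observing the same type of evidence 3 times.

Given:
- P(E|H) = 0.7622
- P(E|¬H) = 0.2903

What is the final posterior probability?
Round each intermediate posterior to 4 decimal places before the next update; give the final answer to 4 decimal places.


Sequential Bayesian updating:

Initial prior: P(H) = 0.6897

Update 1:
  P(E) = 0.7622 × 0.6897 + 0.2903 × 0.3103 = 0.52568934 + 0.09008009 = 0.61576943
  P(H|E) = 0.52568934 / 0.61576943 = 0.8537

Update 2:
  P(E) = 0.7622 × 0.8537 + 0.2903 × 0.1463 = 0.65069014 + 0.04247089 = 0.69316103
  P(H|E) = 0.65069014 / 0.69316103 = 0.9387

Update 3:
  P(E) = 0.7622 × 0.9387 + 0.2903 × 0.0613 = 0.71547714 + 0.01779539 = 0.73327253
  P(H|E) = 0.71547714 / 0.73327253 = 0.9757

Final posterior: 0.9757


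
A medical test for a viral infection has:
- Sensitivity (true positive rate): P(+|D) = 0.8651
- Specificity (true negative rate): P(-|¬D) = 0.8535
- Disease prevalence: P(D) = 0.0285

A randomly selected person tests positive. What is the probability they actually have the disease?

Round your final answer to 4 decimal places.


Let D = has disease, + = positive test

Given:
- P(D) = 0.0285 (prevalence)
- P(+|D) = 0.8651 (sensitivity)
- P(-|¬D) = 0.8535 (specificity)
- P(+|¬D) = 0.1465 (false positive rate = 1 - specificity)

Step 1: Find P(+)
P(+) = P(+|D)P(D) + P(+|¬D)P(¬D)
     = 0.8651 × 0.0285 + 0.1465 × 0.9715
     = 0.02465535 + 0.14232475
     = 0.16698010

Step 2: Apply Bayes' theorem for P(D|+)
P(D|+) = P(+|D)P(D) / P(+)
       = 0.02465535 / 0.16698010
       = 0.1477


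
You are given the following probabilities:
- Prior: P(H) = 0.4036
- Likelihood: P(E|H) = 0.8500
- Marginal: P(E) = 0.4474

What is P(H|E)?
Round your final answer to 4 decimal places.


Using Bayes' theorem:

P(H|E) = P(E|H) × P(H) / P(E)
       = 0.8500 × 0.4036 / 0.4474
       = 0.34306000 / 0.4474
       = 0.7668

The evidence strengthens our belief in H.
Prior: 0.4036 → Posterior: 0.7668


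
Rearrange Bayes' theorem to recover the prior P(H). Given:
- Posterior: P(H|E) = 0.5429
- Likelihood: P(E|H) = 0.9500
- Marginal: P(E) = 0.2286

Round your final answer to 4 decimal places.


From Bayes' theorem: P(H|E) = P(E|H) × P(H) / P(E)

Rearranging for P(H):
P(H) = P(H|E) × P(E) / P(E|H)
     = 0.5429 × 0.2286 / 0.9500
     = 0.12410694 / 0.9500
     = 0.1306


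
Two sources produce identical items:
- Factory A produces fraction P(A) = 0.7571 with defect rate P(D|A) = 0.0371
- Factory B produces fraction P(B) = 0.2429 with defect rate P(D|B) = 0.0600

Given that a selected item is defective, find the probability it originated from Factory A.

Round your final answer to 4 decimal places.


Let A = from Factory A, D = defective

Given:
- P(A) = 0.7571, P(B) = 0.2429
- P(D|A) = 0.0371, P(D|B) = 0.0600

Step 1: Find P(D)
P(D) = P(D|A)P(A) + P(D|B)P(B)
     = 0.0371 × 0.7571 + 0.0600 × 0.2429
     = 0.02808841 + 0.01457400
     = 0.04266241

Step 2: Apply Bayes' theorem
P(A|D) = P(D|A)P(A) / P(D)
       = 0.02808841 / 0.04266241
       = 0.6584


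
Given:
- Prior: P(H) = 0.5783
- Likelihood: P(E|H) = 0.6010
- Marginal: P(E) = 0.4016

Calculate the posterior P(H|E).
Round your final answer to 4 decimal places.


Using Bayes' theorem:

P(H|E) = P(E|H) × P(H) / P(E)
       = 0.6010 × 0.5783 / 0.4016
       = 0.34755830 / 0.4016
       = 0.8654

The evidence strengthens our belief in H.
Prior: 0.5783 → Posterior: 0.8654


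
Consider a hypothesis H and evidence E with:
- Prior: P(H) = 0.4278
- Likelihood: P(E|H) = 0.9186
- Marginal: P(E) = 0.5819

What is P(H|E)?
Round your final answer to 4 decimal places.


Using Bayes' theorem:

P(H|E) = P(E|H) × P(H) / P(E)
       = 0.9186 × 0.4278 / 0.5819
       = 0.39297708 / 0.5819
       = 0.6753

The evidence strengthens our belief in H.
Prior: 0.4278 → Posterior: 0.6753


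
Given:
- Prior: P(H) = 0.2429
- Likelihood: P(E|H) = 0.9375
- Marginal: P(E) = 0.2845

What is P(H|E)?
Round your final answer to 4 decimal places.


Using Bayes' theorem:

P(H|E) = P(E|H) × P(H) / P(E)
       = 0.9375 × 0.2429 / 0.2845
       = 0.22771875 / 0.2845
       = 0.8004

The evidence strengthens our belief in H.
Prior: 0.2429 → Posterior: 0.8004


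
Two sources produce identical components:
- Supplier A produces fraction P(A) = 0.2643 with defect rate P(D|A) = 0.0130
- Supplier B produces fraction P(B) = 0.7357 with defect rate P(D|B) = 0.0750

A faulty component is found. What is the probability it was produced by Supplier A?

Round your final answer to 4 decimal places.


Let A = from Supplier A, D = faulty

Given:
- P(A) = 0.2643, P(B) = 0.7357
- P(D|A) = 0.0130, P(D|B) = 0.0750

Step 1: Find P(D)
P(D) = P(D|A)P(A) + P(D|B)P(B)
     = 0.0130 × 0.2643 + 0.0750 × 0.7357
     = 0.00343590 + 0.05517750
     = 0.05861340

Step 2: Apply Bayes' theorem
P(A|D) = P(D|A)P(A) / P(D)
       = 0.00343590 / 0.05861340
       = 0.0586


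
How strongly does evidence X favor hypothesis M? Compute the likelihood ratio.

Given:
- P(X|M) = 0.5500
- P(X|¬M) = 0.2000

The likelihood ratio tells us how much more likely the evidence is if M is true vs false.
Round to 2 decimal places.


Likelihood Ratio (LR) = P(X|M) / P(X|¬M)

LR = 0.5500 / 0.2000
   = 2.75

The evidence is 2.75 times more likely if M is true than if M is false.
Because LR exceeds 1, X is evidence for M.


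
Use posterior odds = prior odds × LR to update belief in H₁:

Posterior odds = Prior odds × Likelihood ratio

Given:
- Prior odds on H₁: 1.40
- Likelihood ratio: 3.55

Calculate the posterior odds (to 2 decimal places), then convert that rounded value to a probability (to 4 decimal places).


Step 1: Calculate posterior odds
Posterior odds = Prior odds × LR
               = 1.40 × 3.55
               = 4.97

Step 2: Convert to probability
P(H₁|E) = Posterior odds / (1 + Posterior odds)
       = 4.97 / (1 + 4.97)
       = 4.97 / 5.97
       = 0.8325

The evidence increased P(H₁) from 0.5833 to 0.8325.


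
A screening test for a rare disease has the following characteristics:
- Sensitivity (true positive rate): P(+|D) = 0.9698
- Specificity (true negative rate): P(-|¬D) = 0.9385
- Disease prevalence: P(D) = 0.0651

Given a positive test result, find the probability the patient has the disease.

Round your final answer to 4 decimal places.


Let D = has disease, + = positive test

Given:
- P(D) = 0.0651 (prevalence)
- P(+|D) = 0.9698 (sensitivity)
- P(-|¬D) = 0.9385 (specificity)
- P(+|¬D) = 0.0615 (false positive rate = 1 - specificity)

Step 1: Find P(+)
P(+) = P(+|D)P(D) + P(+|¬D)P(¬D)
     = 0.9698 × 0.0651 + 0.0615 × 0.9349
     = 0.06313398 + 0.05749635
     = 0.12063033

Step 2: Apply Bayes' theorem for P(D|+)
P(D|+) = P(+|D)P(D) / P(+)
       = 0.06313398 / 0.12063033
       = 0.5234


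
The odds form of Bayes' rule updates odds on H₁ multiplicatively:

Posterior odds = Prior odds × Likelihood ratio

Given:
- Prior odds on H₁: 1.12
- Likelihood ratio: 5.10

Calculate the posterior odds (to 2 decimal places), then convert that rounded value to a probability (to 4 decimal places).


Step 1: Calculate posterior odds
Posterior odds = Prior odds × LR
               = 1.12 × 5.10
               = 5.71

Step 2: Convert to probability
P(H₁|E) = Posterior odds / (1 + Posterior odds)
       = 5.71 / (1 + 5.71)
       = 5.71 / 6.71
       = 0.8510

The evidence increased P(H₁) from 0.5283 to 0.8510.


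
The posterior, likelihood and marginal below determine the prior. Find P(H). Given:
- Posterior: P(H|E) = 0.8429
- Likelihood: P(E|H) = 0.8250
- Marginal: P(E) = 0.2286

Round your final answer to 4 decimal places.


From Bayes' theorem: P(H|E) = P(E|H) × P(H) / P(E)

Rearranging for P(H):
P(H) = P(H|E) × P(E) / P(E|H)
     = 0.8429 × 0.2286 / 0.8250
     = 0.19268694 / 0.8250
     = 0.2336


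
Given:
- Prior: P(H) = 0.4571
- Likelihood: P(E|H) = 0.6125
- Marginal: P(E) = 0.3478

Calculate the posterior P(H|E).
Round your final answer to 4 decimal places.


Using Bayes' theorem:

P(H|E) = P(E|H) × P(H) / P(E)
       = 0.6125 × 0.4571 / 0.3478
       = 0.27997375 / 0.3478
       = 0.8050

The evidence strengthens our belief in H.
Prior: 0.4571 → Posterior: 0.8050


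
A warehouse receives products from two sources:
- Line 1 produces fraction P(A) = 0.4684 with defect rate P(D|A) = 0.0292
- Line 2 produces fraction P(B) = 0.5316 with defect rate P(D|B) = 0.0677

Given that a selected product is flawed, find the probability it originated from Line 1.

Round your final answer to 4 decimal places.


Let A = from Line 1, D = flawed

Given:
- P(A) = 0.4684, P(B) = 0.5316
- P(D|A) = 0.0292, P(D|B) = 0.0677

Step 1: Find P(D)
P(D) = P(D|A)P(A) + P(D|B)P(B)
     = 0.0292 × 0.4684 + 0.0677 × 0.5316
     = 0.01367728 + 0.03598932
     = 0.04966660

Step 2: Apply Bayes' theorem
P(A|D) = P(D|A)P(A) / P(D)
       = 0.01367728 / 0.04966660
       = 0.2754


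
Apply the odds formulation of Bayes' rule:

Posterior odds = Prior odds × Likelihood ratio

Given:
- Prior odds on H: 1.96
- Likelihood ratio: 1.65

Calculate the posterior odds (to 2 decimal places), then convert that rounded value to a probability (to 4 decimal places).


Step 1: Calculate posterior odds
Posterior odds = Prior odds × LR
               = 1.96 × 1.65
               = 3.23

Step 2: Convert to probability
P(H|E) = Posterior odds / (1 + Posterior odds)
       = 3.23 / (1 + 3.23)
       = 3.23 / 4.23
       = 0.7636

The evidence increased P(H) from 0.6622 to 0.7636.


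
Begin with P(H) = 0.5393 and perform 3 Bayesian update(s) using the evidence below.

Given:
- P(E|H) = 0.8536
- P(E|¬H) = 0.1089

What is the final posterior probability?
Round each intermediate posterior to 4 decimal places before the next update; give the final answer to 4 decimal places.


Sequential Bayesian updating:

Initial prior: P(H) = 0.5393

Update 1:
  P(E) = 0.8536 × 0.5393 + 0.1089 × 0.4607 = 0.46034648 + 0.05017023 = 0.51051671
  P(H|E) = 0.46034648 / 0.51051671 = 0.9017

Update 2:
  P(E) = 0.8536 × 0.9017 + 0.1089 × 0.0983 = 0.76969112 + 0.01070487 = 0.78039599
  P(H|E) = 0.76969112 / 0.78039599 = 0.9863

Update 3:
  P(E) = 0.8536 × 0.9863 + 0.1089 × 0.0137 = 0.84190568 + 0.00149193 = 0.84339761
  P(H|E) = 0.84190568 / 0.84339761 = 0.9982

Final posterior: 0.9982


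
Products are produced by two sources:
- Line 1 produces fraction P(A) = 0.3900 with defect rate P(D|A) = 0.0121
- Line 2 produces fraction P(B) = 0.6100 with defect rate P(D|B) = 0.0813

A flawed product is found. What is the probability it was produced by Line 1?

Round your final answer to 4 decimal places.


Let A = from Line 1, D = flawed

Given:
- P(A) = 0.3900, P(B) = 0.6100
- P(D|A) = 0.0121, P(D|B) = 0.0813

Step 1: Find P(D)
P(D) = P(D|A)P(A) + P(D|B)P(B)
     = 0.0121 × 0.3900 + 0.0813 × 0.6100
     = 0.00471900 + 0.04959300
     = 0.05431200

Step 2: Apply Bayes' theorem
P(A|D) = P(D|A)P(A) / P(D)
       = 0.00471900 / 0.05431200
       = 0.0869


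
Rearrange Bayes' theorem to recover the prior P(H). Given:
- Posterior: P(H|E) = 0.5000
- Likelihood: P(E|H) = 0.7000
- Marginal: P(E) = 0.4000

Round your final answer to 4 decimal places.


From Bayes' theorem: P(H|E) = P(E|H) × P(H) / P(E)

Rearranging for P(H):
P(H) = P(H|E) × P(E) / P(E|H)
     = 0.5000 × 0.4000 / 0.7000
     = 0.20000000 / 0.7000
     = 0.2857


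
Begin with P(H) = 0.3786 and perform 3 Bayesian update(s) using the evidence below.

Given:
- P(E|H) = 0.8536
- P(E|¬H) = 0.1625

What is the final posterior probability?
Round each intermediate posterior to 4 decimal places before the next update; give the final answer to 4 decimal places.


Sequential Bayesian updating:

Initial prior: P(H) = 0.3786

Update 1:
  P(E) = 0.8536 × 0.3786 + 0.1625 × 0.6214 = 0.32317296 + 0.10097750 = 0.42415046
  P(H|E) = 0.32317296 / 0.42415046 = 0.7619

Update 2:
  P(E) = 0.8536 × 0.7619 + 0.1625 × 0.2381 = 0.65035784 + 0.03869125 = 0.68904909
  P(H|E) = 0.65035784 / 0.68904909 = 0.9438

Update 3:
  P(E) = 0.8536 × 0.9438 + 0.1625 × 0.0562 = 0.80562768 + 0.00913250 = 0.81476018
  P(H|E) = 0.80562768 / 0.81476018 = 0.9888

Final posterior: 0.9888


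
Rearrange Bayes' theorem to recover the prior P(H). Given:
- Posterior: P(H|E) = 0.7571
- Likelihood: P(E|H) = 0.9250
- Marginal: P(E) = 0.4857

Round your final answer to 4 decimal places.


From Bayes' theorem: P(H|E) = P(E|H) × P(H) / P(E)

Rearranging for P(H):
P(H) = P(H|E) × P(E) / P(E|H)
     = 0.7571 × 0.4857 / 0.9250
     = 0.36772347 / 0.9250
     = 0.3975


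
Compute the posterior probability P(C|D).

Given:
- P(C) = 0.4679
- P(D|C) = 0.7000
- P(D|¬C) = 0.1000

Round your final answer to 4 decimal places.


Bayes' theorem: P(C|D) = P(D|C) × P(C) / P(D)

Step 1: Calculate P(D) using law of total probability
P(D) = P(D|C)P(C) + P(D|¬C)P(¬C)
     = 0.7000 × 0.4679 + 0.1000 × 0.5321
     = 0.32753000 + 0.05321000
     = 0.38074000

Step 2: Apply Bayes' theorem
P(C|D) = P(D|C) × P(C) / P(D)
       = 0.32753000 / 0.38074000
       = 0.8602


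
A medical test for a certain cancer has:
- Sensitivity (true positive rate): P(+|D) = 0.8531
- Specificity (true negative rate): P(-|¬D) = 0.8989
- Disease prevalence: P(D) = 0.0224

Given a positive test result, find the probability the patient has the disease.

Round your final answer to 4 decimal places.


Let D = has disease, + = positive test

Given:
- P(D) = 0.0224 (prevalence)
- P(+|D) = 0.8531 (sensitivity)
- P(-|¬D) = 0.8989 (specificity)
- P(+|¬D) = 0.1011 (false positive rate = 1 - specificity)

Step 1: Find P(+)
P(+) = P(+|D)P(D) + P(+|¬D)P(¬D)
     = 0.8531 × 0.0224 + 0.1011 × 0.9776
     = 0.01910944 + 0.09883536
     = 0.11794480

Step 2: Apply Bayes' theorem for P(D|+)
P(D|+) = P(+|D)P(D) / P(+)
       = 0.01910944 / 0.11794480
       = 0.1620


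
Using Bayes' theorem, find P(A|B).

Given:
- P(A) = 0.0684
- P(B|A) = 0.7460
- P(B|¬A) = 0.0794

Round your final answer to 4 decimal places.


Bayes' theorem: P(A|B) = P(B|A) × P(A) / P(B)

Step 1: Calculate P(B) using law of total probability
P(B) = P(B|A)P(A) + P(B|¬A)P(¬A)
     = 0.7460 × 0.0684 + 0.0794 × 0.9316
     = 0.05102640 + 0.07396904
     = 0.12499544

Step 2: Apply Bayes' theorem
P(A|B) = P(B|A) × P(A) / P(B)
       = 0.05102640 / 0.12499544
       = 0.4082


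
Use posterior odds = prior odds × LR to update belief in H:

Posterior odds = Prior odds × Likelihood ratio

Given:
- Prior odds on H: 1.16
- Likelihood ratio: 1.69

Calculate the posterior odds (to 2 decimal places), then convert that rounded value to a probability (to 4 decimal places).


Step 1: Calculate posterior odds
Posterior odds = Prior odds × LR
               = 1.16 × 1.69
               = 1.96

Step 2: Convert to probability
P(H|E) = Posterior odds / (1 + Posterior odds)
       = 1.96 / (1 + 1.96)
       = 1.96 / 2.96
       = 0.6622

The evidence increased P(H) from 0.5370 to 0.6622.


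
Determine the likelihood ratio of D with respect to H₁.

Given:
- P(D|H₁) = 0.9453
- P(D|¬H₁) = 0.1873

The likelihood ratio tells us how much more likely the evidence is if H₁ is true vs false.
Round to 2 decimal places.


Likelihood Ratio (LR) = P(D|H₁) / P(D|¬H₁)

LR = 0.9453 / 0.1873
   = 5.05

The evidence is 5.05 times more likely if H₁ is true than if H₁ is false.
LR > 1, so observing D raises the odds in favor of H₁.


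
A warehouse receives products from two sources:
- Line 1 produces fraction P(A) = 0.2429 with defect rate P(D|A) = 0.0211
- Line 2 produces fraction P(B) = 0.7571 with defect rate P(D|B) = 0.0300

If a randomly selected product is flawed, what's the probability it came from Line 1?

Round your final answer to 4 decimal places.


Let A = from Line 1, D = flawed

Given:
- P(A) = 0.2429, P(B) = 0.7571
- P(D|A) = 0.0211, P(D|B) = 0.0300

Step 1: Find P(D)
P(D) = P(D|A)P(A) + P(D|B)P(B)
     = 0.0211 × 0.2429 + 0.0300 × 0.7571
     = 0.00512519 + 0.02271300
     = 0.02783819

Step 2: Apply Bayes' theorem
P(A|D) = P(D|A)P(A) / P(D)
       = 0.00512519 / 0.02783819
       = 0.1841


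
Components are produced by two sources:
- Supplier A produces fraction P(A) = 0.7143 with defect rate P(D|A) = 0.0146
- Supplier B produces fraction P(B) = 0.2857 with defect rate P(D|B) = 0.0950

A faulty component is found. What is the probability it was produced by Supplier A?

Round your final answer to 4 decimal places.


Let A = from Supplier A, D = faulty

Given:
- P(A) = 0.7143, P(B) = 0.2857
- P(D|A) = 0.0146, P(D|B) = 0.0950

Step 1: Find P(D)
P(D) = P(D|A)P(A) + P(D|B)P(B)
     = 0.0146 × 0.7143 + 0.0950 × 0.2857
     = 0.01042878 + 0.02714150
     = 0.03757028

Step 2: Apply Bayes' theorem
P(A|D) = P(D|A)P(A) / P(D)
       = 0.01042878 / 0.03757028
       = 0.2776


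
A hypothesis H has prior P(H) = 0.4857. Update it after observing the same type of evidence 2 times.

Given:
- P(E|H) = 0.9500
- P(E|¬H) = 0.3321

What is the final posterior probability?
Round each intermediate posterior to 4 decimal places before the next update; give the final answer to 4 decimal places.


Sequential Bayesian updating:

Initial prior: P(H) = 0.4857

Update 1:
  P(E) = 0.9500 × 0.4857 + 0.3321 × 0.5143 = 0.46141500 + 0.17079903 = 0.63221403
  P(H|E) = 0.46141500 / 0.63221403 = 0.7298

Update 2:
  P(E) = 0.9500 × 0.7298 + 0.3321 × 0.2702 = 0.69331000 + 0.08973342 = 0.78304342
  P(H|E) = 0.69331000 / 0.78304342 = 0.8854

Final posterior: 0.8854


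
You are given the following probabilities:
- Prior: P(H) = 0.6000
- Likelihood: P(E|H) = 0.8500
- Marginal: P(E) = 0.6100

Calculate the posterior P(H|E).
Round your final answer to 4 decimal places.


Using Bayes' theorem:

P(H|E) = P(E|H) × P(H) / P(E)
       = 0.8500 × 0.6000 / 0.6100
       = 0.51000000 / 0.6100
       = 0.8361

The evidence strengthens our belief in H.
Prior: 0.6000 → Posterior: 0.8361


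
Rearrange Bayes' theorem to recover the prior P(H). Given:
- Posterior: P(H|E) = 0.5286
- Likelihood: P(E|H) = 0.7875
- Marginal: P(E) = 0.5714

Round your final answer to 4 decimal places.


From Bayes' theorem: P(H|E) = P(E|H) × P(H) / P(E)

Rearranging for P(H):
P(H) = P(H|E) × P(E) / P(E|H)
     = 0.5286 × 0.5714 / 0.7875
     = 0.30204204 / 0.7875
     = 0.3835


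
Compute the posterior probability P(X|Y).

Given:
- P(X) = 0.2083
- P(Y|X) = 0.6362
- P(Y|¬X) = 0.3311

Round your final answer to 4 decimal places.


Bayes' theorem: P(X|Y) = P(Y|X) × P(X) / P(Y)

Step 1: Calculate P(Y) using law of total probability
P(Y) = P(Y|X)P(X) + P(Y|¬X)P(¬X)
     = 0.6362 × 0.2083 + 0.3311 × 0.7917
     = 0.13252046 + 0.26213187
     = 0.39465233

Step 2: Apply Bayes' theorem
P(X|Y) = P(Y|X) × P(X) / P(Y)
       = 0.13252046 / 0.39465233
       = 0.3358


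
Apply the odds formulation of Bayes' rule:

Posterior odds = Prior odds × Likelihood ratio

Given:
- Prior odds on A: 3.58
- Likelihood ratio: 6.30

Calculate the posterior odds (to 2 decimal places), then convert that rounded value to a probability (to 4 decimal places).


Step 1: Calculate posterior odds
Posterior odds = Prior odds × LR
               = 3.58 × 6.30
               = 22.55

Step 2: Convert to probability
P(A|E) = Posterior odds / (1 + Posterior odds)
       = 22.55 / (1 + 22.55)
       = 22.55 / 23.55
       = 0.9575

The evidence increased P(A) from 0.7817 to 0.9575.


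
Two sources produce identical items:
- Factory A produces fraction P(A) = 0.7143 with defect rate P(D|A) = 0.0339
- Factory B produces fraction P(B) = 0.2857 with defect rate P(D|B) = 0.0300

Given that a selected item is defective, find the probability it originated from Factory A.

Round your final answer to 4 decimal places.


Let A = from Factory A, D = defective

Given:
- P(A) = 0.7143, P(B) = 0.2857
- P(D|A) = 0.0339, P(D|B) = 0.0300

Step 1: Find P(D)
P(D) = P(D|A)P(A) + P(D|B)P(B)
     = 0.0339 × 0.7143 + 0.0300 × 0.2857
     = 0.02421477 + 0.00857100
     = 0.03278577

Step 2: Apply Bayes' theorem
P(A|D) = P(D|A)P(A) / P(D)
       = 0.02421477 / 0.03278577
       = 0.7386


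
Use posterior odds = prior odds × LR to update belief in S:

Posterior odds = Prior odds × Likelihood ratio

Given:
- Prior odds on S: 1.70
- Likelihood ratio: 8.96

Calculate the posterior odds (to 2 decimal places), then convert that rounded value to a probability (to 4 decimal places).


Step 1: Calculate posterior odds
Posterior odds = Prior odds × LR
               = 1.70 × 8.96
               = 15.23

Step 2: Convert to probability
P(S|E) = Posterior odds / (1 + Posterior odds)
       = 15.23 / (1 + 15.23)
       = 15.23 / 16.23
       = 0.9384

The evidence increased P(S) from 0.6296 to 0.9384.


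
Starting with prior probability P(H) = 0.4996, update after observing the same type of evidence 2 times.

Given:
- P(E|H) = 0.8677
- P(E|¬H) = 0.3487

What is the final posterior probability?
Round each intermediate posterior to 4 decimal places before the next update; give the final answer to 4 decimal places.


Sequential Bayesian updating:

Initial prior: P(H) = 0.4996

Update 1:
  P(E) = 0.8677 × 0.4996 + 0.3487 × 0.5004 = 0.43350292 + 0.17448948 = 0.60799240
  P(H|E) = 0.43350292 / 0.60799240 = 0.7130

Update 2:
  P(E) = 0.8677 × 0.7130 + 0.3487 × 0.2870 = 0.61867010 + 0.10007690 = 0.71874700
  P(H|E) = 0.61867010 / 0.71874700 = 0.8608

Final posterior: 0.8608


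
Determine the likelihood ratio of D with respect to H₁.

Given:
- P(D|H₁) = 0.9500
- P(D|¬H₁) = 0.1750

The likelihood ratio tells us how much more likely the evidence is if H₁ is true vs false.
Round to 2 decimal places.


Likelihood Ratio (LR) = P(D|H₁) / P(D|¬H₁)

LR = 0.9500 / 0.1750
   = 5.43

The evidence is 5.43 times more likely if H₁ is true than if H₁ is false.
Since LR > 1, the evidence supports H₁ over ¬H₁.


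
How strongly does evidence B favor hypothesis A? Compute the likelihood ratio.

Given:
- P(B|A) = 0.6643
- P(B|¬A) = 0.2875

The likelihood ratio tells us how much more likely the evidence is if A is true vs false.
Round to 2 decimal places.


Likelihood Ratio (LR) = P(B|A) / P(B|¬A)

LR = 0.6643 / 0.2875
   = 2.31

The evidence is 2.31 times more likely if A is true than if A is false.
Since LR > 1, the evidence supports A over ¬A.


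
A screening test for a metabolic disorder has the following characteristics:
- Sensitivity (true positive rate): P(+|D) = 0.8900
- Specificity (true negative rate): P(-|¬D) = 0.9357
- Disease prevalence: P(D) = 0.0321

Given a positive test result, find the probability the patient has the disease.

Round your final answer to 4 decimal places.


Let D = has disease, + = positive test

Given:
- P(D) = 0.0321 (prevalence)
- P(+|D) = 0.8900 (sensitivity)
- P(-|¬D) = 0.9357 (specificity)
- P(+|¬D) = 0.0643 (false positive rate = 1 - specificity)

Step 1: Find P(+)
P(+) = P(+|D)P(D) + P(+|¬D)P(¬D)
     = 0.8900 × 0.0321 + 0.0643 × 0.9679
     = 0.02856900 + 0.06223597
     = 0.09080497

Step 2: Apply Bayes' theorem for P(D|+)
P(D|+) = P(+|D)P(D) / P(+)
       = 0.02856900 / 0.09080497
       = 0.3146


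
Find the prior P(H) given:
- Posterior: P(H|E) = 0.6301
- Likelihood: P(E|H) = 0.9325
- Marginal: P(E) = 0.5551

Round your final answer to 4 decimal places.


From Bayes' theorem: P(H|E) = P(E|H) × P(H) / P(E)

Rearranging for P(H):
P(H) = P(H|E) × P(E) / P(E|H)
     = 0.6301 × 0.5551 / 0.9325
     = 0.34976851 / 0.9325
     = 0.3751


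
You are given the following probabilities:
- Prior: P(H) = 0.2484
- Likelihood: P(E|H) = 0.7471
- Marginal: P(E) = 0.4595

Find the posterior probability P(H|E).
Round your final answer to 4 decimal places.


Using Bayes' theorem:

P(H|E) = P(E|H) × P(H) / P(E)
       = 0.7471 × 0.2484 / 0.4595
       = 0.18557964 / 0.4595
       = 0.4039

The evidence strengthens our belief in H.
Prior: 0.2484 → Posterior: 0.4039


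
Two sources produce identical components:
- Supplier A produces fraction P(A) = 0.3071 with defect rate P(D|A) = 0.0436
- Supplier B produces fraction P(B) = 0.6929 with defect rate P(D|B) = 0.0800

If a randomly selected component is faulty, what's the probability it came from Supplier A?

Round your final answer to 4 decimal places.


Let A = from Supplier A, D = faulty

Given:
- P(A) = 0.3071, P(B) = 0.6929
- P(D|A) = 0.0436, P(D|B) = 0.0800

Step 1: Find P(D)
P(D) = P(D|A)P(A) + P(D|B)P(B)
     = 0.0436 × 0.3071 + 0.0800 × 0.6929
     = 0.01338956 + 0.05543200
     = 0.06882156

Step 2: Apply Bayes' theorem
P(A|D) = P(D|A)P(A) / P(D)
       = 0.01338956 / 0.06882156
       = 0.1946


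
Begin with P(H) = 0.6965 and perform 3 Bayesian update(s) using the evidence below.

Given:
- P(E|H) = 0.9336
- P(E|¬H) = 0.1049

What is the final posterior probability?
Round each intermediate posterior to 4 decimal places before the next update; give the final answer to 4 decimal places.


Sequential Bayesian updating:

Initial prior: P(H) = 0.6965

Update 1:
  P(E) = 0.9336 × 0.6965 + 0.1049 × 0.3035 = 0.65025240 + 0.03183715 = 0.68208955
  P(H|E) = 0.65025240 / 0.68208955 = 0.9533

Update 2:
  P(E) = 0.9336 × 0.9533 + 0.1049 × 0.0467 = 0.89000088 + 0.00489883 = 0.89489971
  P(H|E) = 0.89000088 / 0.89489971 = 0.9945

Update 3:
  P(E) = 0.9336 × 0.9945 + 0.1049 × 0.0055 = 0.92846520 + 0.00057695 = 0.92904215
  P(H|E) = 0.92846520 / 0.92904215 = 0.9994

Final posterior: 0.9994


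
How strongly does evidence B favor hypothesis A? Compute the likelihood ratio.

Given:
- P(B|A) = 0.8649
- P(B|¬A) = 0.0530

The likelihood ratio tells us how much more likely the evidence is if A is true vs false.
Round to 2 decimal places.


Likelihood Ratio (LR) = P(B|A) / P(B|¬A)

LR = 0.8649 / 0.0530
   = 16.32

The evidence is 16.32 times more likely if A is true than if A is false.
Because LR exceeds 1, B is evidence for A.


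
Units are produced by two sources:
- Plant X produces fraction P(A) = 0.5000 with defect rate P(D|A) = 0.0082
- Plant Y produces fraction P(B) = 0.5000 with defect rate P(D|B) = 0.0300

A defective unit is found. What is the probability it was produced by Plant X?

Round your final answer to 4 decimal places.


Let A = from Plant X, D = defective

Given:
- P(A) = 0.5000, P(B) = 0.5000
- P(D|A) = 0.0082, P(D|B) = 0.0300

Step 1: Find P(D)
P(D) = P(D|A)P(A) + P(D|B)P(B)
     = 0.0082 × 0.5000 + 0.0300 × 0.5000
     = 0.00410000 + 0.01500000
     = 0.01910000

Step 2: Apply Bayes' theorem
P(A|D) = P(D|A)P(A) / P(D)
       = 0.00410000 / 0.01910000
       = 0.2147


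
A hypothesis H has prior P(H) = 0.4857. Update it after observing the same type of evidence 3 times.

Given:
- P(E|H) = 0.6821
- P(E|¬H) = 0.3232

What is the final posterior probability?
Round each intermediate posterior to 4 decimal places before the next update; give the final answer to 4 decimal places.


Sequential Bayesian updating:

Initial prior: P(H) = 0.4857

Update 1:
  P(E) = 0.6821 × 0.4857 + 0.3232 × 0.5143 = 0.33129597 + 0.16622176 = 0.49751773
  P(H|E) = 0.33129597 / 0.49751773 = 0.6659

Update 2:
  P(E) = 0.6821 × 0.6659 + 0.3232 × 0.3341 = 0.45421039 + 0.10798112 = 0.56219151
  P(H|E) = 0.45421039 / 0.56219151 = 0.8079

Update 3:
  P(E) = 0.6821 × 0.8079 + 0.3232 × 0.1921 = 0.55106859 + 0.06208672 = 0.61315531
  P(H|E) = 0.55106859 / 0.61315531 = 0.8987

Final posterior: 0.8987


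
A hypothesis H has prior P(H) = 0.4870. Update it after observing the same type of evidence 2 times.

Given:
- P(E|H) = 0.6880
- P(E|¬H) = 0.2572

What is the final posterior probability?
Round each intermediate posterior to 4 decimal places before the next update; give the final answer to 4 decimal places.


Sequential Bayesian updating:

Initial prior: P(H) = 0.4870

Update 1:
  P(E) = 0.6880 × 0.4870 + 0.2572 × 0.5130 = 0.33505600 + 0.13194360 = 0.46699960
  P(H|E) = 0.33505600 / 0.46699960 = 0.7175

Update 2:
  P(E) = 0.6880 × 0.7175 + 0.2572 × 0.2825 = 0.49364000 + 0.07265900 = 0.56629900
  P(H|E) = 0.49364000 / 0.56629900 = 0.8717

Final posterior: 0.8717


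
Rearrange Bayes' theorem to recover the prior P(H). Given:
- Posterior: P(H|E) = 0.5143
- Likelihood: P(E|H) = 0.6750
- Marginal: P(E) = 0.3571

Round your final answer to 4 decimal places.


From Bayes' theorem: P(H|E) = P(E|H) × P(H) / P(E)

Rearranging for P(H):
P(H) = P(H|E) × P(E) / P(E|H)
     = 0.5143 × 0.3571 / 0.6750
     = 0.18365653 / 0.6750
     = 0.2721


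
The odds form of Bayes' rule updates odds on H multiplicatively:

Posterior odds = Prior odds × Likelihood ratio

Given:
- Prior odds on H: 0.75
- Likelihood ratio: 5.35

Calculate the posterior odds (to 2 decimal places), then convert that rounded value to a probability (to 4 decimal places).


Step 1: Calculate posterior odds
Posterior odds = Prior odds × LR
               = 0.75 × 5.35
               = 4.01

Step 2: Convert to probability
P(H|E) = Posterior odds / (1 + Posterior odds)
       = 4.01 / (1 + 4.01)
       = 4.01 / 5.01
       = 0.8004

The evidence increased P(H) from 0.4286 to 0.8004.


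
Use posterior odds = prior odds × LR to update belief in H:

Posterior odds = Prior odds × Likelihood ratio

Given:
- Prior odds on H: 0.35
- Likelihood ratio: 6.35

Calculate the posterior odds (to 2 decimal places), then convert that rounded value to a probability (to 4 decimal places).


Step 1: Calculate posterior odds
Posterior odds = Prior odds × LR
               = 0.35 × 6.35
               = 2.22

Step 2: Convert to probability
P(H|E) = Posterior odds / (1 + Posterior odds)
       = 2.22 / (1 + 2.22)
       = 2.22 / 3.22
       = 0.6894

The evidence increased P(H) from 0.2593 to 0.6894.


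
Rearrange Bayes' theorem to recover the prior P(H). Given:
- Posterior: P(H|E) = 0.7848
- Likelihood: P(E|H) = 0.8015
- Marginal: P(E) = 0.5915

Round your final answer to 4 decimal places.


From Bayes' theorem: P(H|E) = P(E|H) × P(H) / P(E)

Rearranging for P(H):
P(H) = P(H|E) × P(E) / P(E|H)
     = 0.7848 × 0.5915 / 0.8015
     = 0.46420920 / 0.8015
     = 0.5792


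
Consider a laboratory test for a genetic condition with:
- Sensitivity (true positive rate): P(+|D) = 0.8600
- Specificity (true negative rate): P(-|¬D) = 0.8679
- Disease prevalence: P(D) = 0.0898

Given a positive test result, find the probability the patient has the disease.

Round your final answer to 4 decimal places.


Let D = has disease, + = positive test

Given:
- P(D) = 0.0898 (prevalence)
- P(+|D) = 0.8600 (sensitivity)
- P(-|¬D) = 0.8679 (specificity)
- P(+|¬D) = 0.1321 (false positive rate = 1 - specificity)

Step 1: Find P(+)
P(+) = P(+|D)P(D) + P(+|¬D)P(¬D)
     = 0.8600 × 0.0898 + 0.1321 × 0.9102
     = 0.07722800 + 0.12023742
     = 0.19746542

Step 2: Apply Bayes' theorem for P(D|+)
P(D|+) = P(+|D)P(D) / P(+)
       = 0.07722800 / 0.19746542
       = 0.3911


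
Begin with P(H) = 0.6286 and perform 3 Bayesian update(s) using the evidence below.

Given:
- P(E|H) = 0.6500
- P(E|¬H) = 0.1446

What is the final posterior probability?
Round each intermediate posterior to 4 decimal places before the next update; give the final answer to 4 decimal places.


Sequential Bayesian updating:

Initial prior: P(H) = 0.6286

Update 1:
  P(E) = 0.6500 × 0.6286 + 0.1446 × 0.3714 = 0.40859000 + 0.05370444 = 0.46229444
  P(H|E) = 0.40859000 / 0.46229444 = 0.8838

Update 2:
  P(E) = 0.6500 × 0.8838 + 0.1446 × 0.1162 = 0.57447000 + 0.01680252 = 0.59127252
  P(H|E) = 0.57447000 / 0.59127252 = 0.9716

Update 3:
  P(E) = 0.6500 × 0.9716 + 0.1446 × 0.0284 = 0.63154000 + 0.00410664 = 0.63564664
  P(H|E) = 0.63154000 / 0.63564664 = 0.9935

Final posterior: 0.9935


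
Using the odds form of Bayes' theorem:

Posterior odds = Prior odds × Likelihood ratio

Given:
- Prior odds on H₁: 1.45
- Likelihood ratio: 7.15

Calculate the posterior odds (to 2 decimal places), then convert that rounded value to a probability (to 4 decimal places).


Step 1: Calculate posterior odds
Posterior odds = Prior odds × LR
               = 1.45 × 7.15
               = 10.37

Step 2: Convert to probability
P(H₁|E) = Posterior odds / (1 + Posterior odds)
       = 10.37 / (1 + 10.37)
       = 10.37 / 11.37
       = 0.9120

The evidence increased P(H₁) from 0.5918 to 0.9120.


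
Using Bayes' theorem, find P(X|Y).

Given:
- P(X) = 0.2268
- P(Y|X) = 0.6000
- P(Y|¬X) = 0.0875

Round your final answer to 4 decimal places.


Bayes' theorem: P(X|Y) = P(Y|X) × P(X) / P(Y)

Step 1: Calculate P(Y) using law of total probability
P(Y) = P(Y|X)P(X) + P(Y|¬X)P(¬X)
     = 0.6000 × 0.2268 + 0.0875 × 0.7732
     = 0.13608000 + 0.06765500
     = 0.20373500

Step 2: Apply Bayes' theorem
P(X|Y) = P(Y|X) × P(X) / P(Y)
       = 0.13608000 / 0.20373500
       = 0.6679


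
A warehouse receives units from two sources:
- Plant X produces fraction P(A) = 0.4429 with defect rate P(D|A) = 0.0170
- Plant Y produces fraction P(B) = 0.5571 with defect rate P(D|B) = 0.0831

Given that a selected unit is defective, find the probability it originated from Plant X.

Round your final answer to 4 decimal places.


Let A = from Plant X, D = defective

Given:
- P(A) = 0.4429, P(B) = 0.5571
- P(D|A) = 0.0170, P(D|B) = 0.0831

Step 1: Find P(D)
P(D) = P(D|A)P(A) + P(D|B)P(B)
     = 0.0170 × 0.4429 + 0.0831 × 0.5571
     = 0.00752930 + 0.04629501
     = 0.05382431

Step 2: Apply Bayes' theorem
P(A|D) = P(D|A)P(A) / P(D)
       = 0.00752930 / 0.05382431
       = 0.1399


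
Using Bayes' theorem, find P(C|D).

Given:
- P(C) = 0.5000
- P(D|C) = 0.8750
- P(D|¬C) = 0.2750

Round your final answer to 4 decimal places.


Bayes' theorem: P(C|D) = P(D|C) × P(C) / P(D)

Step 1: Calculate P(D) using law of total probability
P(D) = P(D|C)P(C) + P(D|¬C)P(¬C)
     = 0.8750 × 0.5000 + 0.2750 × 0.5000
     = 0.43750000 + 0.13750000
     = 0.57500000

Step 2: Apply Bayes' theorem
P(C|D) = P(D|C) × P(C) / P(D)
       = 0.43750000 / 0.57500000
       = 0.7609
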